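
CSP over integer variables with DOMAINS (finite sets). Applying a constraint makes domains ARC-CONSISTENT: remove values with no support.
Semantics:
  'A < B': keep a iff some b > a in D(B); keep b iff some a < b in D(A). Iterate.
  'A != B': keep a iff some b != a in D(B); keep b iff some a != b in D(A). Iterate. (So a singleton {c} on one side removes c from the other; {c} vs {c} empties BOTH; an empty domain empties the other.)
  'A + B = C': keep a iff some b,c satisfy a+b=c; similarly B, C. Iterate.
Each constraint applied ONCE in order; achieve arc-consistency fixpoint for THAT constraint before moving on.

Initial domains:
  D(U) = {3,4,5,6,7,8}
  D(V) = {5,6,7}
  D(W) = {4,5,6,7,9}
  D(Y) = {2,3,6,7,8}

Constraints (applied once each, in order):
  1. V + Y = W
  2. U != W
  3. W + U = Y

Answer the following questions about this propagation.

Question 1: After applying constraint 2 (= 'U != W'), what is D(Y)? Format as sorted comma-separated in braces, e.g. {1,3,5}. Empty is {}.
Answer: {2,3}

Derivation:
Constraint 1 (V + Y = W) on D(V)={5,6,7} D(Y)={2,3,6,7,8} D(W)={4,5,6,7,9}: Y {2,3,6,7,8}->{2,3}; W {4,5,6,7,9}->{7,9}
Constraint 2 (U != W) on D(U)={3,4,5,6,7,8} D(W)={7,9}: no change
So after constraint 2: D(Y) = {2,3}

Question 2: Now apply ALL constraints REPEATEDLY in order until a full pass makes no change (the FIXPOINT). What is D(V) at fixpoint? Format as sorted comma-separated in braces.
Answer: {}

Derivation:
pass 0 (initial): D(V)={5,6,7}
pass 1: U {3,4,5,6,7,8}->{}; W {4,5,6,7,9}->{}; Y {2,3,6,7,8}->{}
pass 2: V {5,6,7}->{}
pass 3: no change
Fixpoint after 3 passes: D(V) = {}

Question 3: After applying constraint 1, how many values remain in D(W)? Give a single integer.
Constraint 1 (V + Y = W) on D(V)={5,6,7} D(Y)={2,3,6,7,8} D(W)={4,5,6,7,9}: Y {2,3,6,7,8}->{2,3}; W {4,5,6,7,9}->{7,9}
So after constraint 1: D(W)={7,9}, size = 2

Answer: 2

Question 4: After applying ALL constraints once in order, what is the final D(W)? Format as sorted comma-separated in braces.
Constraint 1 (V + Y = W) on D(V)={5,6,7} D(Y)={2,3,6,7,8} D(W)={4,5,6,7,9}: Y {2,3,6,7,8}->{2,3}; W {4,5,6,7,9}->{7,9}
Constraint 2 (U != W) on D(U)={3,4,5,6,7,8} D(W)={7,9}: no change
Constraint 3 (W + U = Y) on D(W)={7,9} D(U)={3,4,5,6,7,8} D(Y)={2,3}: W {7,9}->{}; U {3,4,5,6,7,8}->{}; Y {2,3}->{}
So after all 3 constraints: D(W) = {}

Answer: {}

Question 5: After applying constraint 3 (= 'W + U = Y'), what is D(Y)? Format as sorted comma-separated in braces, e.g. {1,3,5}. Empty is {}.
Constraint 1 (V + Y = W) on D(V)={5,6,7} D(Y)={2,3,6,7,8} D(W)={4,5,6,7,9}: Y {2,3,6,7,8}->{2,3}; W {4,5,6,7,9}->{7,9}
Constraint 2 (U != W) on D(U)={3,4,5,6,7,8} D(W)={7,9}: no change
Constraint 3 (W + U = Y) on D(W)={7,9} D(U)={3,4,5,6,7,8} D(Y)={2,3}: W {7,9}->{}; U {3,4,5,6,7,8}->{}; Y {2,3}->{}
So after constraint 3: D(Y) = {}

Answer: {}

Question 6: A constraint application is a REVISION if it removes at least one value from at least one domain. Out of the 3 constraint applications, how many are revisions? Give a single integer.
Answer: 2

Derivation:
Constraint 1 (V + Y = W) on D(V)={5,6,7} D(Y)={2,3,6,7,8} D(W)={4,5,6,7,9}: Y {2,3,6,7,8}->{2,3}; W {4,5,6,7,9}->{7,9} => REVISION
Constraint 2 (U != W) on D(U)={3,4,5,6,7,8} D(W)={7,9}: no change => not a revision
Constraint 3 (W + U = Y) on D(W)={7,9} D(U)={3,4,5,6,7,8} D(Y)={2,3}: W {7,9}->{}; U {3,4,5,6,7,8}->{}; Y {2,3}->{} => REVISION
Total revisions = 2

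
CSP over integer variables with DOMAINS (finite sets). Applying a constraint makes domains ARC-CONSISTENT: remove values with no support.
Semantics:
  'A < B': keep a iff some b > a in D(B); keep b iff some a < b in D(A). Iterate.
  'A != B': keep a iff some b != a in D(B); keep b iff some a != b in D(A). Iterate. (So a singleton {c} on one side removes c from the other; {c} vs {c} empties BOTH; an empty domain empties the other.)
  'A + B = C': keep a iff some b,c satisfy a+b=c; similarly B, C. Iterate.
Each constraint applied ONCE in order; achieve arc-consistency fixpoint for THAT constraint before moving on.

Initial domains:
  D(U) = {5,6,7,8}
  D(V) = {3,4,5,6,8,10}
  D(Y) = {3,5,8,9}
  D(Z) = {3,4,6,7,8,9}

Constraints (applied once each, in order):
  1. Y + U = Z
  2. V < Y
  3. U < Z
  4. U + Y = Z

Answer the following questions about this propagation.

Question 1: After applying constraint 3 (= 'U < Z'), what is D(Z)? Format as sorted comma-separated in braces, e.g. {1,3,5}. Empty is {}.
Answer: {8,9}

Derivation:
Constraint 1 (Y + U = Z) on D(Y)={3,5,8,9} D(U)={5,6,7,8} D(Z)={3,4,6,7,8,9}: Y {3,5,8,9}->{3}; U {5,6,7,8}->{5,6}; Z {3,4,6,7,8,9}->{8,9}
Constraint 2 (V < Y) on D(V)={3,4,5,6,8,10} D(Y)={3}: V {3,4,5,6,8,10}->{}; Y {3}->{}
Constraint 3 (U < Z) on D(U)={5,6} D(Z)={8,9}: no change
So after constraint 3: D(Z) = {8,9}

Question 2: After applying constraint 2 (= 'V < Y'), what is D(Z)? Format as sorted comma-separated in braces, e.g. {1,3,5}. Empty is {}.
Answer: {8,9}

Derivation:
Constraint 1 (Y + U = Z) on D(Y)={3,5,8,9} D(U)={5,6,7,8} D(Z)={3,4,6,7,8,9}: Y {3,5,8,9}->{3}; U {5,6,7,8}->{5,6}; Z {3,4,6,7,8,9}->{8,9}
Constraint 2 (V < Y) on D(V)={3,4,5,6,8,10} D(Y)={3}: V {3,4,5,6,8,10}->{}; Y {3}->{}
So after constraint 2: D(Z) = {8,9}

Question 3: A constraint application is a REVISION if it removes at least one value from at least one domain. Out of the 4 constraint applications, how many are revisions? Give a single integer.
Constraint 1 (Y + U = Z) on D(Y)={3,5,8,9} D(U)={5,6,7,8} D(Z)={3,4,6,7,8,9}: Y {3,5,8,9}->{3}; U {5,6,7,8}->{5,6}; Z {3,4,6,7,8,9}->{8,9} => REVISION
Constraint 2 (V < Y) on D(V)={3,4,5,6,8,10} D(Y)={3}: V {3,4,5,6,8,10}->{}; Y {3}->{} => REVISION
Constraint 3 (U < Z) on D(U)={5,6} D(Z)={8,9}: no change => not a revision
Constraint 4 (U + Y = Z) on D(U)={5,6} D(Y)={} D(Z)={8,9}: U {5,6}->{}; Z {8,9}->{} => REVISION
Total revisions = 3

Answer: 3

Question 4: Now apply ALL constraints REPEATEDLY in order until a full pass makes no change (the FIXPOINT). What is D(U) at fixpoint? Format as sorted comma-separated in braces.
Answer: {}

Derivation:
pass 0 (initial): D(U)={5,6,7,8}
pass 1: U {5,6,7,8}->{}; V {3,4,5,6,8,10}->{}; Y {3,5,8,9}->{}; Z {3,4,6,7,8,9}->{}
pass 2: no change
Fixpoint after 2 passes: D(U) = {}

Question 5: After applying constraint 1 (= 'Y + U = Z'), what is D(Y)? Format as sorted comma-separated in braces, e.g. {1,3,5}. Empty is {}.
Answer: {3}

Derivation:
Constraint 1 (Y + U = Z) on D(Y)={3,5,8,9} D(U)={5,6,7,8} D(Z)={3,4,6,7,8,9}: Y {3,5,8,9}->{3}; U {5,6,7,8}->{5,6}; Z {3,4,6,7,8,9}->{8,9}
So after constraint 1: D(Y) = {3}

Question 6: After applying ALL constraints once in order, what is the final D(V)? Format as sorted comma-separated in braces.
Answer: {}

Derivation:
Constraint 1 (Y + U = Z) on D(Y)={3,5,8,9} D(U)={5,6,7,8} D(Z)={3,4,6,7,8,9}: Y {3,5,8,9}->{3}; U {5,6,7,8}->{5,6}; Z {3,4,6,7,8,9}->{8,9}
Constraint 2 (V < Y) on D(V)={3,4,5,6,8,10} D(Y)={3}: V {3,4,5,6,8,10}->{}; Y {3}->{}
Constraint 3 (U < Z) on D(U)={5,6} D(Z)={8,9}: no change
Constraint 4 (U + Y = Z) on D(U)={5,6} D(Y)={} D(Z)={8,9}: U {5,6}->{}; Z {8,9}->{}
So after all 4 constraints: D(V) = {}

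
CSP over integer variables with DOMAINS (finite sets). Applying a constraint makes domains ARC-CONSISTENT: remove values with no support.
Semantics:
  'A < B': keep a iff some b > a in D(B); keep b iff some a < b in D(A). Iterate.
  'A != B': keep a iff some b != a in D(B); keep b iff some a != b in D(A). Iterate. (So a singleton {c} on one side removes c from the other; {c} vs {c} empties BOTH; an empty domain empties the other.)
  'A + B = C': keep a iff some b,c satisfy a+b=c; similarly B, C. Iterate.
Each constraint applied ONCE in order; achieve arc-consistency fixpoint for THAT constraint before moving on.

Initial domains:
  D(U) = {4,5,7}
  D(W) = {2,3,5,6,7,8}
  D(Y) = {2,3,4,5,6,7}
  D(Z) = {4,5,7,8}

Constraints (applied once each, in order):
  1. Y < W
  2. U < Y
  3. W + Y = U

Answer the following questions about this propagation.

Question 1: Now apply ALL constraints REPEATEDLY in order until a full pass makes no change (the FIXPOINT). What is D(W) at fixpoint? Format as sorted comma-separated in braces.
Answer: {}

Derivation:
pass 0 (initial): D(W)={2,3,5,6,7,8}
pass 1: U {4,5,7}->{}; W {2,3,5,6,7,8}->{}; Y {2,3,4,5,6,7}->{}
pass 2: no change
Fixpoint after 2 passes: D(W) = {}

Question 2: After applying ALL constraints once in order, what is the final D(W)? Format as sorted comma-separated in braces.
Answer: {}

Derivation:
Constraint 1 (Y < W) on D(Y)={2,3,4,5,6,7} D(W)={2,3,5,6,7,8}: W {2,3,5,6,7,8}->{3,5,6,7,8}
Constraint 2 (U < Y) on D(U)={4,5,7} D(Y)={2,3,4,5,6,7}: U {4,5,7}->{4,5}; Y {2,3,4,5,6,7}->{5,6,7}
Constraint 3 (W + Y = U) on D(W)={3,5,6,7,8} D(Y)={5,6,7} D(U)={4,5}: W {3,5,6,7,8}->{}; Y {5,6,7}->{}; U {4,5}->{}
So after all 3 constraints: D(W) = {}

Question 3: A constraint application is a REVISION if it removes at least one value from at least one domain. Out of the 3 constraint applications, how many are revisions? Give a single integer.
Constraint 1 (Y < W) on D(Y)={2,3,4,5,6,7} D(W)={2,3,5,6,7,8}: W {2,3,5,6,7,8}->{3,5,6,7,8} => REVISION
Constraint 2 (U < Y) on D(U)={4,5,7} D(Y)={2,3,4,5,6,7}: U {4,5,7}->{4,5}; Y {2,3,4,5,6,7}->{5,6,7} => REVISION
Constraint 3 (W + Y = U) on D(W)={3,5,6,7,8} D(Y)={5,6,7} D(U)={4,5}: W {3,5,6,7,8}->{}; Y {5,6,7}->{}; U {4,5}->{} => REVISION
Total revisions = 3

Answer: 3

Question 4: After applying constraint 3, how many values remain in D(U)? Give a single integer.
Answer: 0

Derivation:
Constraint 1 (Y < W) on D(Y)={2,3,4,5,6,7} D(W)={2,3,5,6,7,8}: W {2,3,5,6,7,8}->{3,5,6,7,8}
Constraint 2 (U < Y) on D(U)={4,5,7} D(Y)={2,3,4,5,6,7}: U {4,5,7}->{4,5}; Y {2,3,4,5,6,7}->{5,6,7}
Constraint 3 (W + Y = U) on D(W)={3,5,6,7,8} D(Y)={5,6,7} D(U)={4,5}: W {3,5,6,7,8}->{}; Y {5,6,7}->{}; U {4,5}->{}
So after constraint 3: D(U)={}, size = 0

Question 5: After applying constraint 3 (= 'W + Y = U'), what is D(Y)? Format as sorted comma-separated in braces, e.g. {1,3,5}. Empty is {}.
Answer: {}

Derivation:
Constraint 1 (Y < W) on D(Y)={2,3,4,5,6,7} D(W)={2,3,5,6,7,8}: W {2,3,5,6,7,8}->{3,5,6,7,8}
Constraint 2 (U < Y) on D(U)={4,5,7} D(Y)={2,3,4,5,6,7}: U {4,5,7}->{4,5}; Y {2,3,4,5,6,7}->{5,6,7}
Constraint 3 (W + Y = U) on D(W)={3,5,6,7,8} D(Y)={5,6,7} D(U)={4,5}: W {3,5,6,7,8}->{}; Y {5,6,7}->{}; U {4,5}->{}
So after constraint 3: D(Y) = {}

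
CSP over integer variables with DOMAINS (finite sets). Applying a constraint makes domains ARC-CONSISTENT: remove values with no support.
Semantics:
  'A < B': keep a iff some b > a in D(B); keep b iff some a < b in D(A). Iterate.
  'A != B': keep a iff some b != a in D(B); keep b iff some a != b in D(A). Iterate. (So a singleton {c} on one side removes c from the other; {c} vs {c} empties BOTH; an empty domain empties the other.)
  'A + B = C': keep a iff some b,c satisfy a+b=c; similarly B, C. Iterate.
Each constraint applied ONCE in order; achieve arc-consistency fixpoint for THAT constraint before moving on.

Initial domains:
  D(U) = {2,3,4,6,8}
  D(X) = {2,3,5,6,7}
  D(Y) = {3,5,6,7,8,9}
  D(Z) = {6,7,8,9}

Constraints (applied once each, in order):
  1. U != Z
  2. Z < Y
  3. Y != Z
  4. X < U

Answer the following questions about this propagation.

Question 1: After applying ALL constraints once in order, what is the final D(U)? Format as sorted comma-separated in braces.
Constraint 1 (U != Z) on D(U)={2,3,4,6,8} D(Z)={6,7,8,9}: no change
Constraint 2 (Z < Y) on D(Z)={6,7,8,9} D(Y)={3,5,6,7,8,9}: Z {6,7,8,9}->{6,7,8}; Y {3,5,6,7,8,9}->{7,8,9}
Constraint 3 (Y != Z) on D(Y)={7,8,9} D(Z)={6,7,8}: no change
Constraint 4 (X < U) on D(X)={2,3,5,6,7} D(U)={2,3,4,6,8}: U {2,3,4,6,8}->{3,4,6,8}
So after all 4 constraints: D(U) = {3,4,6,8}

Answer: {3,4,6,8}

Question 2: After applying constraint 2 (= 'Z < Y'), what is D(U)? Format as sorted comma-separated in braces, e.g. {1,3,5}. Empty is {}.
Constraint 1 (U != Z) on D(U)={2,3,4,6,8} D(Z)={6,7,8,9}: no change
Constraint 2 (Z < Y) on D(Z)={6,7,8,9} D(Y)={3,5,6,7,8,9}: Z {6,7,8,9}->{6,7,8}; Y {3,5,6,7,8,9}->{7,8,9}
So after constraint 2: D(U) = {2,3,4,6,8}

Answer: {2,3,4,6,8}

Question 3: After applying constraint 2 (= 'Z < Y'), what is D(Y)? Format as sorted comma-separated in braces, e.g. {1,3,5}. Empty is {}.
Answer: {7,8,9}

Derivation:
Constraint 1 (U != Z) on D(U)={2,3,4,6,8} D(Z)={6,7,8,9}: no change
Constraint 2 (Z < Y) on D(Z)={6,7,8,9} D(Y)={3,5,6,7,8,9}: Z {6,7,8,9}->{6,7,8}; Y {3,5,6,7,8,9}->{7,8,9}
So after constraint 2: D(Y) = {7,8,9}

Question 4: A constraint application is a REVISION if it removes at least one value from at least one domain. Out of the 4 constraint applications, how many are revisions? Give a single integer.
Constraint 1 (U != Z) on D(U)={2,3,4,6,8} D(Z)={6,7,8,9}: no change => not a revision
Constraint 2 (Z < Y) on D(Z)={6,7,8,9} D(Y)={3,5,6,7,8,9}: Z {6,7,8,9}->{6,7,8}; Y {3,5,6,7,8,9}->{7,8,9} => REVISION
Constraint 3 (Y != Z) on D(Y)={7,8,9} D(Z)={6,7,8}: no change => not a revision
Constraint 4 (X < U) on D(X)={2,3,5,6,7} D(U)={2,3,4,6,8}: U {2,3,4,6,8}->{3,4,6,8} => REVISION
Total revisions = 2

Answer: 2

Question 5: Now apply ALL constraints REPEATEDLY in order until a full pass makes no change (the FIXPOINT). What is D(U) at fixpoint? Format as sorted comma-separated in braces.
pass 0 (initial): D(U)={2,3,4,6,8}
pass 1: U {2,3,4,6,8}->{3,4,6,8}; Y {3,5,6,7,8,9}->{7,8,9}; Z {6,7,8,9}->{6,7,8}
pass 2: no change
Fixpoint after 2 passes: D(U) = {3,4,6,8}

Answer: {3,4,6,8}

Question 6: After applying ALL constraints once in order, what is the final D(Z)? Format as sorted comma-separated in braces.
Answer: {6,7,8}

Derivation:
Constraint 1 (U != Z) on D(U)={2,3,4,6,8} D(Z)={6,7,8,9}: no change
Constraint 2 (Z < Y) on D(Z)={6,7,8,9} D(Y)={3,5,6,7,8,9}: Z {6,7,8,9}->{6,7,8}; Y {3,5,6,7,8,9}->{7,8,9}
Constraint 3 (Y != Z) on D(Y)={7,8,9} D(Z)={6,7,8}: no change
Constraint 4 (X < U) on D(X)={2,3,5,6,7} D(U)={2,3,4,6,8}: U {2,3,4,6,8}->{3,4,6,8}
So after all 4 constraints: D(Z) = {6,7,8}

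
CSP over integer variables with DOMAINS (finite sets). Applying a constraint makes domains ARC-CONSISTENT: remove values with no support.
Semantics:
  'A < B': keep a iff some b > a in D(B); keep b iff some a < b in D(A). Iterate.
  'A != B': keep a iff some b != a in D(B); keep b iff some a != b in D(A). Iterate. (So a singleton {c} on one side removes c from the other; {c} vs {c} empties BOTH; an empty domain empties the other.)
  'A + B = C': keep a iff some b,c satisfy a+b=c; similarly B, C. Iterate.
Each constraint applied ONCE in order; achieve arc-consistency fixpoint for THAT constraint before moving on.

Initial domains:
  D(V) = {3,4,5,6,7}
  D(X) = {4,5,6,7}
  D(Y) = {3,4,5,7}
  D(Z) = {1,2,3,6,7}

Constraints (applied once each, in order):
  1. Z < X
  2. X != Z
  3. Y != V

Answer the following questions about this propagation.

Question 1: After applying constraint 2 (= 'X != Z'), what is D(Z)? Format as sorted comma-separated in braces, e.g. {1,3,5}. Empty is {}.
Answer: {1,2,3,6}

Derivation:
Constraint 1 (Z < X) on D(Z)={1,2,3,6,7} D(X)={4,5,6,7}: Z {1,2,3,6,7}->{1,2,3,6}
Constraint 2 (X != Z) on D(X)={4,5,6,7} D(Z)={1,2,3,6}: no change
So after constraint 2: D(Z) = {1,2,3,6}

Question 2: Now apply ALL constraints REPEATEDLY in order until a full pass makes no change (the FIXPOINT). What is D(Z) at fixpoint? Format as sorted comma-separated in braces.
pass 0 (initial): D(Z)={1,2,3,6,7}
pass 1: Z {1,2,3,6,7}->{1,2,3,6}
pass 2: no change
Fixpoint after 2 passes: D(Z) = {1,2,3,6}

Answer: {1,2,3,6}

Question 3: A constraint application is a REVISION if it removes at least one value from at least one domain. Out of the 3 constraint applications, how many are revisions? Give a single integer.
Answer: 1

Derivation:
Constraint 1 (Z < X) on D(Z)={1,2,3,6,7} D(X)={4,5,6,7}: Z {1,2,3,6,7}->{1,2,3,6} => REVISION
Constraint 2 (X != Z) on D(X)={4,5,6,7} D(Z)={1,2,3,6}: no change => not a revision
Constraint 3 (Y != V) on D(Y)={3,4,5,7} D(V)={3,4,5,6,7}: no change => not a revision
Total revisions = 1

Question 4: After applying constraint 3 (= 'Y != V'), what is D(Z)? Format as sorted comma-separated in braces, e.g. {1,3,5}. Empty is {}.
Constraint 1 (Z < X) on D(Z)={1,2,3,6,7} D(X)={4,5,6,7}: Z {1,2,3,6,7}->{1,2,3,6}
Constraint 2 (X != Z) on D(X)={4,5,6,7} D(Z)={1,2,3,6}: no change
Constraint 3 (Y != V) on D(Y)={3,4,5,7} D(V)={3,4,5,6,7}: no change
So after constraint 3: D(Z) = {1,2,3,6}

Answer: {1,2,3,6}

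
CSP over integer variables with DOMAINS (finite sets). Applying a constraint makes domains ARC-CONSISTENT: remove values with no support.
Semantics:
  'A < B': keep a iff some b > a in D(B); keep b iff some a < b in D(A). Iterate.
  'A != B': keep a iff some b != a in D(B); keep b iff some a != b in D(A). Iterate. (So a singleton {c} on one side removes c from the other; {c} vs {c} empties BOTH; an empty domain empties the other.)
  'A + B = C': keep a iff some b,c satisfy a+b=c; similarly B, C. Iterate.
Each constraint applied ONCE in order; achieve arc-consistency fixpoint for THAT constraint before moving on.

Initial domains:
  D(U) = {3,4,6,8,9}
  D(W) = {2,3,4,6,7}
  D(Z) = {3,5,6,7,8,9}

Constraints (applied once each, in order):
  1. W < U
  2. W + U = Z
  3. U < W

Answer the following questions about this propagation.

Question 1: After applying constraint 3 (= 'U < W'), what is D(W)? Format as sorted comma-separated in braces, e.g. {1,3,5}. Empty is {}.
Constraint 1 (W < U) on D(W)={2,3,4,6,7} D(U)={3,4,6,8,9}: no change
Constraint 2 (W + U = Z) on D(W)={2,3,4,6,7} D(U)={3,4,6,8,9} D(Z)={3,5,6,7,8,9}: W {2,3,4,6,7}->{2,3,4,6}; U {3,4,6,8,9}->{3,4,6}; Z {3,5,6,7,8,9}->{5,6,7,8,9}
Constraint 3 (U < W) on D(U)={3,4,6} D(W)={2,3,4,6}: U {3,4,6}->{3,4}; W {2,3,4,6}->{4,6}
So after constraint 3: D(W) = {4,6}

Answer: {4,6}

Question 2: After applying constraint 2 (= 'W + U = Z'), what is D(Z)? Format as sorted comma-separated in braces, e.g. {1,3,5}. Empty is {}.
Constraint 1 (W < U) on D(W)={2,3,4,6,7} D(U)={3,4,6,8,9}: no change
Constraint 2 (W + U = Z) on D(W)={2,3,4,6,7} D(U)={3,4,6,8,9} D(Z)={3,5,6,7,8,9}: W {2,3,4,6,7}->{2,3,4,6}; U {3,4,6,8,9}->{3,4,6}; Z {3,5,6,7,8,9}->{5,6,7,8,9}
So after constraint 2: D(Z) = {5,6,7,8,9}

Answer: {5,6,7,8,9}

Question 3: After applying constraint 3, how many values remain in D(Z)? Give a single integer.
Constraint 1 (W < U) on D(W)={2,3,4,6,7} D(U)={3,4,6,8,9}: no change
Constraint 2 (W + U = Z) on D(W)={2,3,4,6,7} D(U)={3,4,6,8,9} D(Z)={3,5,6,7,8,9}: W {2,3,4,6,7}->{2,3,4,6}; U {3,4,6,8,9}->{3,4,6}; Z {3,5,6,7,8,9}->{5,6,7,8,9}
Constraint 3 (U < W) on D(U)={3,4,6} D(W)={2,3,4,6}: U {3,4,6}->{3,4}; W {2,3,4,6}->{4,6}
So after constraint 3: D(Z)={5,6,7,8,9}, size = 5

Answer: 5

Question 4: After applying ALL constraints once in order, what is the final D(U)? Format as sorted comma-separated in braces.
Constraint 1 (W < U) on D(W)={2,3,4,6,7} D(U)={3,4,6,8,9}: no change
Constraint 2 (W + U = Z) on D(W)={2,3,4,6,7} D(U)={3,4,6,8,9} D(Z)={3,5,6,7,8,9}: W {2,3,4,6,7}->{2,3,4,6}; U {3,4,6,8,9}->{3,4,6}; Z {3,5,6,7,8,9}->{5,6,7,8,9}
Constraint 3 (U < W) on D(U)={3,4,6} D(W)={2,3,4,6}: U {3,4,6}->{3,4}; W {2,3,4,6}->{4,6}
So after all 3 constraints: D(U) = {3,4}

Answer: {3,4}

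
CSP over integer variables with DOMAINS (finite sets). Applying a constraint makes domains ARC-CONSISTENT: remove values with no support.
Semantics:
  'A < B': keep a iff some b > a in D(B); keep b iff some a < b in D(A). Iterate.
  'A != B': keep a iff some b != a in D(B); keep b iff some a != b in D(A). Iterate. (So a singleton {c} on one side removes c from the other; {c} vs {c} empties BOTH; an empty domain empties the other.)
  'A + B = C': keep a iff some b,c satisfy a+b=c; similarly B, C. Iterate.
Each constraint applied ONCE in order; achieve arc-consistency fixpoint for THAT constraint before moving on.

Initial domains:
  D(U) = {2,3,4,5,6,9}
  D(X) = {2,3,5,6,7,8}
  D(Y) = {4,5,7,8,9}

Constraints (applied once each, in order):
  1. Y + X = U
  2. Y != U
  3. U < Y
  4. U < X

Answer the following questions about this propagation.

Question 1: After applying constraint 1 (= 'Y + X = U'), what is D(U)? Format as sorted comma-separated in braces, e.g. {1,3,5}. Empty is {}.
Answer: {6,9}

Derivation:
Constraint 1 (Y + X = U) on D(Y)={4,5,7,8,9} D(X)={2,3,5,6,7,8} D(U)={2,3,4,5,6,9}: Y {4,5,7,8,9}->{4,7}; X {2,3,5,6,7,8}->{2,5}; U {2,3,4,5,6,9}->{6,9}
So after constraint 1: D(U) = {6,9}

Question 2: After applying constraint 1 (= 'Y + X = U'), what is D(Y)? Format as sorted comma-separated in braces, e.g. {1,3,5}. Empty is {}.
Constraint 1 (Y + X = U) on D(Y)={4,5,7,8,9} D(X)={2,3,5,6,7,8} D(U)={2,3,4,5,6,9}: Y {4,5,7,8,9}->{4,7}; X {2,3,5,6,7,8}->{2,5}; U {2,3,4,5,6,9}->{6,9}
So after constraint 1: D(Y) = {4,7}

Answer: {4,7}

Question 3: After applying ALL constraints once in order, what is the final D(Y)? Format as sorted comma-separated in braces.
Answer: {7}

Derivation:
Constraint 1 (Y + X = U) on D(Y)={4,5,7,8,9} D(X)={2,3,5,6,7,8} D(U)={2,3,4,5,6,9}: Y {4,5,7,8,9}->{4,7}; X {2,3,5,6,7,8}->{2,5}; U {2,3,4,5,6,9}->{6,9}
Constraint 2 (Y != U) on D(Y)={4,7} D(U)={6,9}: no change
Constraint 3 (U < Y) on D(U)={6,9} D(Y)={4,7}: U {6,9}->{6}; Y {4,7}->{7}
Constraint 4 (U < X) on D(U)={6} D(X)={2,5}: U {6}->{}; X {2,5}->{}
So after all 4 constraints: D(Y) = {7}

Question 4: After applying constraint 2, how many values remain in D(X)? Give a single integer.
Answer: 2

Derivation:
Constraint 1 (Y + X = U) on D(Y)={4,5,7,8,9} D(X)={2,3,5,6,7,8} D(U)={2,3,4,5,6,9}: Y {4,5,7,8,9}->{4,7}; X {2,3,5,6,7,8}->{2,5}; U {2,3,4,5,6,9}->{6,9}
Constraint 2 (Y != U) on D(Y)={4,7} D(U)={6,9}: no change
So after constraint 2: D(X)={2,5}, size = 2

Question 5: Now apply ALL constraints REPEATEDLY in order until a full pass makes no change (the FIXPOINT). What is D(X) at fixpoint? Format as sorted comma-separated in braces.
Answer: {}

Derivation:
pass 0 (initial): D(X)={2,3,5,6,7,8}
pass 1: U {2,3,4,5,6,9}->{}; X {2,3,5,6,7,8}->{}; Y {4,5,7,8,9}->{7}
pass 2: Y {7}->{}
pass 3: no change
Fixpoint after 3 passes: D(X) = {}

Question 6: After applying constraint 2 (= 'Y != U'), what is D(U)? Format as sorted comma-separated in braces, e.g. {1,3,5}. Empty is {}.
Answer: {6,9}

Derivation:
Constraint 1 (Y + X = U) on D(Y)={4,5,7,8,9} D(X)={2,3,5,6,7,8} D(U)={2,3,4,5,6,9}: Y {4,5,7,8,9}->{4,7}; X {2,3,5,6,7,8}->{2,5}; U {2,3,4,5,6,9}->{6,9}
Constraint 2 (Y != U) on D(Y)={4,7} D(U)={6,9}: no change
So after constraint 2: D(U) = {6,9}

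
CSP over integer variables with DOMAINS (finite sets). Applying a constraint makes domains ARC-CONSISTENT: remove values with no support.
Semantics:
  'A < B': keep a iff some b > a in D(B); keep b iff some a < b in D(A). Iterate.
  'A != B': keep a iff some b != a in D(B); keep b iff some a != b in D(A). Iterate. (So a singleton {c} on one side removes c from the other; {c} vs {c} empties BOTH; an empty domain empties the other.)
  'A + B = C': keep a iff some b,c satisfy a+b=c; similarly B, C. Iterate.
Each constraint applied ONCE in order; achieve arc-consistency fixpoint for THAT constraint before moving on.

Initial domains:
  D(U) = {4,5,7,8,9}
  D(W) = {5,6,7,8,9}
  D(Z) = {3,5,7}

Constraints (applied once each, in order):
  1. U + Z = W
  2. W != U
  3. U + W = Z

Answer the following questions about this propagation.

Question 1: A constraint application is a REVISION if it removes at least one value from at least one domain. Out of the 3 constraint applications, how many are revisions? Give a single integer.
Constraint 1 (U + Z = W) on D(U)={4,5,7,8,9} D(Z)={3,5,7} D(W)={5,6,7,8,9}: U {4,5,7,8,9}->{4,5}; Z {3,5,7}->{3,5}; W {5,6,7,8,9}->{7,8,9} => REVISION
Constraint 2 (W != U) on D(W)={7,8,9} D(U)={4,5}: no change => not a revision
Constraint 3 (U + W = Z) on D(U)={4,5} D(W)={7,8,9} D(Z)={3,5}: U {4,5}->{}; W {7,8,9}->{}; Z {3,5}->{} => REVISION
Total revisions = 2

Answer: 2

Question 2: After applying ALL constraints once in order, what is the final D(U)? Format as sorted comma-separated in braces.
Answer: {}

Derivation:
Constraint 1 (U + Z = W) on D(U)={4,5,7,8,9} D(Z)={3,5,7} D(W)={5,6,7,8,9}: U {4,5,7,8,9}->{4,5}; Z {3,5,7}->{3,5}; W {5,6,7,8,9}->{7,8,9}
Constraint 2 (W != U) on D(W)={7,8,9} D(U)={4,5}: no change
Constraint 3 (U + W = Z) on D(U)={4,5} D(W)={7,8,9} D(Z)={3,5}: U {4,5}->{}; W {7,8,9}->{}; Z {3,5}->{}
So after all 3 constraints: D(U) = {}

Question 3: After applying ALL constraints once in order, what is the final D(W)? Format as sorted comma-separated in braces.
Answer: {}

Derivation:
Constraint 1 (U + Z = W) on D(U)={4,5,7,8,9} D(Z)={3,5,7} D(W)={5,6,7,8,9}: U {4,5,7,8,9}->{4,5}; Z {3,5,7}->{3,5}; W {5,6,7,8,9}->{7,8,9}
Constraint 2 (W != U) on D(W)={7,8,9} D(U)={4,5}: no change
Constraint 3 (U + W = Z) on D(U)={4,5} D(W)={7,8,9} D(Z)={3,5}: U {4,5}->{}; W {7,8,9}->{}; Z {3,5}->{}
So after all 3 constraints: D(W) = {}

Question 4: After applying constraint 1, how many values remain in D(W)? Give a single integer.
Constraint 1 (U + Z = W) on D(U)={4,5,7,8,9} D(Z)={3,5,7} D(W)={5,6,7,8,9}: U {4,5,7,8,9}->{4,5}; Z {3,5,7}->{3,5}; W {5,6,7,8,9}->{7,8,9}
So after constraint 1: D(W)={7,8,9}, size = 3

Answer: 3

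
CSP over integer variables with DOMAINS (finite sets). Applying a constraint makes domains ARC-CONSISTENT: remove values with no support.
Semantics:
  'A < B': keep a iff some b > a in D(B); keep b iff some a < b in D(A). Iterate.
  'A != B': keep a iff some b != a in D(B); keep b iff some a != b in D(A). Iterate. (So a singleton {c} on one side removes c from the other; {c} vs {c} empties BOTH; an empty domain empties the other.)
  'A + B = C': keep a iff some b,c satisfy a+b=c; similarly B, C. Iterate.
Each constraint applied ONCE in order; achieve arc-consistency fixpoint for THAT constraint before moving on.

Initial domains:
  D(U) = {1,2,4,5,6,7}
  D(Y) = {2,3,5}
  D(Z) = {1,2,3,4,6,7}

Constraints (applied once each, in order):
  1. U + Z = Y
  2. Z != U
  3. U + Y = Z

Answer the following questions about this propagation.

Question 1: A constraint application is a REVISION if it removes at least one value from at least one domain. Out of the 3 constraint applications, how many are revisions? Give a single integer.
Answer: 2

Derivation:
Constraint 1 (U + Z = Y) on D(U)={1,2,4,5,6,7} D(Z)={1,2,3,4,6,7} D(Y)={2,3,5}: U {1,2,4,5,6,7}->{1,2,4}; Z {1,2,3,4,6,7}->{1,2,3,4} => REVISION
Constraint 2 (Z != U) on D(Z)={1,2,3,4} D(U)={1,2,4}: no change => not a revision
Constraint 3 (U + Y = Z) on D(U)={1,2,4} D(Y)={2,3,5} D(Z)={1,2,3,4}: U {1,2,4}->{1,2}; Y {2,3,5}->{2,3}; Z {1,2,3,4}->{3,4} => REVISION
Total revisions = 2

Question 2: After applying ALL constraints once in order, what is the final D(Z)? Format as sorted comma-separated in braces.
Answer: {3,4}

Derivation:
Constraint 1 (U + Z = Y) on D(U)={1,2,4,5,6,7} D(Z)={1,2,3,4,6,7} D(Y)={2,3,5}: U {1,2,4,5,6,7}->{1,2,4}; Z {1,2,3,4,6,7}->{1,2,3,4}
Constraint 2 (Z != U) on D(Z)={1,2,3,4} D(U)={1,2,4}: no change
Constraint 3 (U + Y = Z) on D(U)={1,2,4} D(Y)={2,3,5} D(Z)={1,2,3,4}: U {1,2,4}->{1,2}; Y {2,3,5}->{2,3}; Z {1,2,3,4}->{3,4}
So after all 3 constraints: D(Z) = {3,4}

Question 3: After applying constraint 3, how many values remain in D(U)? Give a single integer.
Constraint 1 (U + Z = Y) on D(U)={1,2,4,5,6,7} D(Z)={1,2,3,4,6,7} D(Y)={2,3,5}: U {1,2,4,5,6,7}->{1,2,4}; Z {1,2,3,4,6,7}->{1,2,3,4}
Constraint 2 (Z != U) on D(Z)={1,2,3,4} D(U)={1,2,4}: no change
Constraint 3 (U + Y = Z) on D(U)={1,2,4} D(Y)={2,3,5} D(Z)={1,2,3,4}: U {1,2,4}->{1,2}; Y {2,3,5}->{2,3}; Z {1,2,3,4}->{3,4}
So after constraint 3: D(U)={1,2}, size = 2

Answer: 2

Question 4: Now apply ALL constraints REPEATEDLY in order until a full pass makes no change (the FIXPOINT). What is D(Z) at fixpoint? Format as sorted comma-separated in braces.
pass 0 (initial): D(Z)={1,2,3,4,6,7}
pass 1: U {1,2,4,5,6,7}->{1,2}; Y {2,3,5}->{2,3}; Z {1,2,3,4,6,7}->{3,4}
pass 2: U {1,2}->{}; Y {2,3}->{}; Z {3,4}->{}
pass 3: no change
Fixpoint after 3 passes: D(Z) = {}

Answer: {}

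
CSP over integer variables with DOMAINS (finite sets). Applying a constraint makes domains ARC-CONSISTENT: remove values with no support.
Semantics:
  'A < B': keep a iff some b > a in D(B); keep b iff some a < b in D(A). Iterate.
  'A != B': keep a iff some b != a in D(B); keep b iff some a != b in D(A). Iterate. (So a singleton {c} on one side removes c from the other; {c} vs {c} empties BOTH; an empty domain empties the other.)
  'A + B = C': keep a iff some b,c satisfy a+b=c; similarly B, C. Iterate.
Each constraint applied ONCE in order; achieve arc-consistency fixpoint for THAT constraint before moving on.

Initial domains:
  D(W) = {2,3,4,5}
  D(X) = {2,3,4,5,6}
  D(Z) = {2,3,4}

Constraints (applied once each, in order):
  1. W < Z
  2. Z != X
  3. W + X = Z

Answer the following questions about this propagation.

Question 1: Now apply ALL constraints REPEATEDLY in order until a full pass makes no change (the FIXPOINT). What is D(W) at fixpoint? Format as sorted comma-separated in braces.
Answer: {2}

Derivation:
pass 0 (initial): D(W)={2,3,4,5}
pass 1: W {2,3,4,5}->{2}; X {2,3,4,5,6}->{2}; Z {2,3,4}->{4}
pass 2: no change
Fixpoint after 2 passes: D(W) = {2}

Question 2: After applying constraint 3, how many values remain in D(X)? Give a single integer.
Constraint 1 (W < Z) on D(W)={2,3,4,5} D(Z)={2,3,4}: W {2,3,4,5}->{2,3}; Z {2,3,4}->{3,4}
Constraint 2 (Z != X) on D(Z)={3,4} D(X)={2,3,4,5,6}: no change
Constraint 3 (W + X = Z) on D(W)={2,3} D(X)={2,3,4,5,6} D(Z)={3,4}: W {2,3}->{2}; X {2,3,4,5,6}->{2}; Z {3,4}->{4}
So after constraint 3: D(X)={2}, size = 1

Answer: 1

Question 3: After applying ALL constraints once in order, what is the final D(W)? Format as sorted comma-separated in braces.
Answer: {2}

Derivation:
Constraint 1 (W < Z) on D(W)={2,3,4,5} D(Z)={2,3,4}: W {2,3,4,5}->{2,3}; Z {2,3,4}->{3,4}
Constraint 2 (Z != X) on D(Z)={3,4} D(X)={2,3,4,5,6}: no change
Constraint 3 (W + X = Z) on D(W)={2,3} D(X)={2,3,4,5,6} D(Z)={3,4}: W {2,3}->{2}; X {2,3,4,5,6}->{2}; Z {3,4}->{4}
So after all 3 constraints: D(W) = {2}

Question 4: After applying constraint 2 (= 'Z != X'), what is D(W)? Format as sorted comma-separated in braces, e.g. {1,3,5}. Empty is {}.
Constraint 1 (W < Z) on D(W)={2,3,4,5} D(Z)={2,3,4}: W {2,3,4,5}->{2,3}; Z {2,3,4}->{3,4}
Constraint 2 (Z != X) on D(Z)={3,4} D(X)={2,3,4,5,6}: no change
So after constraint 2: D(W) = {2,3}

Answer: {2,3}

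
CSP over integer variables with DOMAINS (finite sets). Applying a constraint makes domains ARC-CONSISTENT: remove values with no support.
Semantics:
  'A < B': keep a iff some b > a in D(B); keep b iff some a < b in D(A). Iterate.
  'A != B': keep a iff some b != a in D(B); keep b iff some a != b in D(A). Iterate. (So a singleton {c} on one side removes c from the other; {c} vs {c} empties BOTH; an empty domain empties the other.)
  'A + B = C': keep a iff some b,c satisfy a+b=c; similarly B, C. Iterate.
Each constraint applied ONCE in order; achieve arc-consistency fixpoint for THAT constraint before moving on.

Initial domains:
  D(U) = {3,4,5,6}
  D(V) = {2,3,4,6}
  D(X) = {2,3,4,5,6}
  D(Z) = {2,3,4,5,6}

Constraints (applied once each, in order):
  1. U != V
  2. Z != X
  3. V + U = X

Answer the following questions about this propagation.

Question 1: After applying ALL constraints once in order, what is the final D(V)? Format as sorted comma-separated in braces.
Answer: {2,3}

Derivation:
Constraint 1 (U != V) on D(U)={3,4,5,6} D(V)={2,3,4,6}: no change
Constraint 2 (Z != X) on D(Z)={2,3,4,5,6} D(X)={2,3,4,5,6}: no change
Constraint 3 (V + U = X) on D(V)={2,3,4,6} D(U)={3,4,5,6} D(X)={2,3,4,5,6}: V {2,3,4,6}->{2,3}; U {3,4,5,6}->{3,4}; X {2,3,4,5,6}->{5,6}
So after all 3 constraints: D(V) = {2,3}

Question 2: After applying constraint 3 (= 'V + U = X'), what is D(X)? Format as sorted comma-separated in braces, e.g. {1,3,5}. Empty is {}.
Answer: {5,6}

Derivation:
Constraint 1 (U != V) on D(U)={3,4,5,6} D(V)={2,3,4,6}: no change
Constraint 2 (Z != X) on D(Z)={2,3,4,5,6} D(X)={2,3,4,5,6}: no change
Constraint 3 (V + U = X) on D(V)={2,3,4,6} D(U)={3,4,5,6} D(X)={2,3,4,5,6}: V {2,3,4,6}->{2,3}; U {3,4,5,6}->{3,4}; X {2,3,4,5,6}->{5,6}
So after constraint 3: D(X) = {5,6}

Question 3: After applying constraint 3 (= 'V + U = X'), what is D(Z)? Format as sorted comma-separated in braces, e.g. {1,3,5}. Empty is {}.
Answer: {2,3,4,5,6}

Derivation:
Constraint 1 (U != V) on D(U)={3,4,5,6} D(V)={2,3,4,6}: no change
Constraint 2 (Z != X) on D(Z)={2,3,4,5,6} D(X)={2,3,4,5,6}: no change
Constraint 3 (V + U = X) on D(V)={2,3,4,6} D(U)={3,4,5,6} D(X)={2,3,4,5,6}: V {2,3,4,6}->{2,3}; U {3,4,5,6}->{3,4}; X {2,3,4,5,6}->{5,6}
So after constraint 3: D(Z) = {2,3,4,5,6}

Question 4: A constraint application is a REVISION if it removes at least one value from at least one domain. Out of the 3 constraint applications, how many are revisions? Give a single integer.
Constraint 1 (U != V) on D(U)={3,4,5,6} D(V)={2,3,4,6}: no change => not a revision
Constraint 2 (Z != X) on D(Z)={2,3,4,5,6} D(X)={2,3,4,5,6}: no change => not a revision
Constraint 3 (V + U = X) on D(V)={2,3,4,6} D(U)={3,4,5,6} D(X)={2,3,4,5,6}: V {2,3,4,6}->{2,3}; U {3,4,5,6}->{3,4}; X {2,3,4,5,6}->{5,6} => REVISION
Total revisions = 1

Answer: 1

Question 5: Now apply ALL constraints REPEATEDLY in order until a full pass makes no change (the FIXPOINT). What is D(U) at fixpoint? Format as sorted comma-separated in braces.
pass 0 (initial): D(U)={3,4,5,6}
pass 1: U {3,4,5,6}->{3,4}; V {2,3,4,6}->{2,3}; X {2,3,4,5,6}->{5,6}
pass 2: no change
Fixpoint after 2 passes: D(U) = {3,4}

Answer: {3,4}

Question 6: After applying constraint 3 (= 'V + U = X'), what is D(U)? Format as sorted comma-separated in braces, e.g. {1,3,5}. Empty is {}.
Constraint 1 (U != V) on D(U)={3,4,5,6} D(V)={2,3,4,6}: no change
Constraint 2 (Z != X) on D(Z)={2,3,4,5,6} D(X)={2,3,4,5,6}: no change
Constraint 3 (V + U = X) on D(V)={2,3,4,6} D(U)={3,4,5,6} D(X)={2,3,4,5,6}: V {2,3,4,6}->{2,3}; U {3,4,5,6}->{3,4}; X {2,3,4,5,6}->{5,6}
So after constraint 3: D(U) = {3,4}

Answer: {3,4}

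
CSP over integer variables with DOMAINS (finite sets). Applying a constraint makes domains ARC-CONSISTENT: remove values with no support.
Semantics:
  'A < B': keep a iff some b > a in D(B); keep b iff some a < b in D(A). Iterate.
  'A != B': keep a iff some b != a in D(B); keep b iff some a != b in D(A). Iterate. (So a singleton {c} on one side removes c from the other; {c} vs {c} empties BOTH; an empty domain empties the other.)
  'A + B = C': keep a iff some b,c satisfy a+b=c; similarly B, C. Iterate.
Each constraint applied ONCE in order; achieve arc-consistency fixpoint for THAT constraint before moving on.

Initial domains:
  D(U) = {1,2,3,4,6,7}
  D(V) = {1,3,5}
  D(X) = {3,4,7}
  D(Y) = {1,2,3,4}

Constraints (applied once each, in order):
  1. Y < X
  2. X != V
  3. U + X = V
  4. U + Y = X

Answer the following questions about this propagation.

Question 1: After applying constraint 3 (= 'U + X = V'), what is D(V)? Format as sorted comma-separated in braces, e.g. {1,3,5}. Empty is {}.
Answer: {5}

Derivation:
Constraint 1 (Y < X) on D(Y)={1,2,3,4} D(X)={3,4,7}: no change
Constraint 2 (X != V) on D(X)={3,4,7} D(V)={1,3,5}: no change
Constraint 3 (U + X = V) on D(U)={1,2,3,4,6,7} D(X)={3,4,7} D(V)={1,3,5}: U {1,2,3,4,6,7}->{1,2}; X {3,4,7}->{3,4}; V {1,3,5}->{5}
So after constraint 3: D(V) = {5}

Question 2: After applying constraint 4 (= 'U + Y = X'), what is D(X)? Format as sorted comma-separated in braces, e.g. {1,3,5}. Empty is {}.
Answer: {3,4}

Derivation:
Constraint 1 (Y < X) on D(Y)={1,2,3,4} D(X)={3,4,7}: no change
Constraint 2 (X != V) on D(X)={3,4,7} D(V)={1,3,5}: no change
Constraint 3 (U + X = V) on D(U)={1,2,3,4,6,7} D(X)={3,4,7} D(V)={1,3,5}: U {1,2,3,4,6,7}->{1,2}; X {3,4,7}->{3,4}; V {1,3,5}->{5}
Constraint 4 (U + Y = X) on D(U)={1,2} D(Y)={1,2,3,4} D(X)={3,4}: Y {1,2,3,4}->{1,2,3}
So after constraint 4: D(X) = {3,4}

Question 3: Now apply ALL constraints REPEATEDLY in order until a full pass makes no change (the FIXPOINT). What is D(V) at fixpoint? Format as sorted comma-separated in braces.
pass 0 (initial): D(V)={1,3,5}
pass 1: U {1,2,3,4,6,7}->{1,2}; V {1,3,5}->{5}; X {3,4,7}->{3,4}; Y {1,2,3,4}->{1,2,3}
pass 2: no change
Fixpoint after 2 passes: D(V) = {5}

Answer: {5}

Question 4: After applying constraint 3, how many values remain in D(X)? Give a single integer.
Answer: 2

Derivation:
Constraint 1 (Y < X) on D(Y)={1,2,3,4} D(X)={3,4,7}: no change
Constraint 2 (X != V) on D(X)={3,4,7} D(V)={1,3,5}: no change
Constraint 3 (U + X = V) on D(U)={1,2,3,4,6,7} D(X)={3,4,7} D(V)={1,3,5}: U {1,2,3,4,6,7}->{1,2}; X {3,4,7}->{3,4}; V {1,3,5}->{5}
So after constraint 3: D(X)={3,4}, size = 2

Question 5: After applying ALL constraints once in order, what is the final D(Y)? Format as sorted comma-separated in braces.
Constraint 1 (Y < X) on D(Y)={1,2,3,4} D(X)={3,4,7}: no change
Constraint 2 (X != V) on D(X)={3,4,7} D(V)={1,3,5}: no change
Constraint 3 (U + X = V) on D(U)={1,2,3,4,6,7} D(X)={3,4,7} D(V)={1,3,5}: U {1,2,3,4,6,7}->{1,2}; X {3,4,7}->{3,4}; V {1,3,5}->{5}
Constraint 4 (U + Y = X) on D(U)={1,2} D(Y)={1,2,3,4} D(X)={3,4}: Y {1,2,3,4}->{1,2,3}
So after all 4 constraints: D(Y) = {1,2,3}

Answer: {1,2,3}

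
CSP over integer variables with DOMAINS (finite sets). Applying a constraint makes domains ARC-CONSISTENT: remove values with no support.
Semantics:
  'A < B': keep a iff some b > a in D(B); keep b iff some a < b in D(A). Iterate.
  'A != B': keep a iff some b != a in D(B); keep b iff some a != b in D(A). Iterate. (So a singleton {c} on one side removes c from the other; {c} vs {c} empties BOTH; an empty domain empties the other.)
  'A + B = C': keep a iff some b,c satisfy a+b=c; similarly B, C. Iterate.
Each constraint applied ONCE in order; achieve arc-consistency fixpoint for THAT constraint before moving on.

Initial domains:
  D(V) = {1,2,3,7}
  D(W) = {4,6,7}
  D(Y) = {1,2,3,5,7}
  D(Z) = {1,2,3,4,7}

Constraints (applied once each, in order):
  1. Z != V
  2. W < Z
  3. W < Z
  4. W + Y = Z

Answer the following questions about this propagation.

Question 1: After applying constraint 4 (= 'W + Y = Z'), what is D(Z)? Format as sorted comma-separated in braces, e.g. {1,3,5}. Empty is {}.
Constraint 1 (Z != V) on D(Z)={1,2,3,4,7} D(V)={1,2,3,7}: no change
Constraint 2 (W < Z) on D(W)={4,6,7} D(Z)={1,2,3,4,7}: W {4,6,7}->{4,6}; Z {1,2,3,4,7}->{7}
Constraint 3 (W < Z) on D(W)={4,6} D(Z)={7}: no change
Constraint 4 (W + Y = Z) on D(W)={4,6} D(Y)={1,2,3,5,7} D(Z)={7}: Y {1,2,3,5,7}->{1,3}
So after constraint 4: D(Z) = {7}

Answer: {7}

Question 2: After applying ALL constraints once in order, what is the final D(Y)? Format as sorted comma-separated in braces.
Answer: {1,3}

Derivation:
Constraint 1 (Z != V) on D(Z)={1,2,3,4,7} D(V)={1,2,3,7}: no change
Constraint 2 (W < Z) on D(W)={4,6,7} D(Z)={1,2,3,4,7}: W {4,6,7}->{4,6}; Z {1,2,3,4,7}->{7}
Constraint 3 (W < Z) on D(W)={4,6} D(Z)={7}: no change
Constraint 4 (W + Y = Z) on D(W)={4,6} D(Y)={1,2,3,5,7} D(Z)={7}: Y {1,2,3,5,7}->{1,3}
So after all 4 constraints: D(Y) = {1,3}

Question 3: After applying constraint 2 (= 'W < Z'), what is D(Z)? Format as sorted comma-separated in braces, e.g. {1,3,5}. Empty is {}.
Constraint 1 (Z != V) on D(Z)={1,2,3,4,7} D(V)={1,2,3,7}: no change
Constraint 2 (W < Z) on D(W)={4,6,7} D(Z)={1,2,3,4,7}: W {4,6,7}->{4,6}; Z {1,2,3,4,7}->{7}
So after constraint 2: D(Z) = {7}

Answer: {7}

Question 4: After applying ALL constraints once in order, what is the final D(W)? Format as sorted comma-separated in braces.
Answer: {4,6}

Derivation:
Constraint 1 (Z != V) on D(Z)={1,2,3,4,7} D(V)={1,2,3,7}: no change
Constraint 2 (W < Z) on D(W)={4,6,7} D(Z)={1,2,3,4,7}: W {4,6,7}->{4,6}; Z {1,2,3,4,7}->{7}
Constraint 3 (W < Z) on D(W)={4,6} D(Z)={7}: no change
Constraint 4 (W + Y = Z) on D(W)={4,6} D(Y)={1,2,3,5,7} D(Z)={7}: Y {1,2,3,5,7}->{1,3}
So after all 4 constraints: D(W) = {4,6}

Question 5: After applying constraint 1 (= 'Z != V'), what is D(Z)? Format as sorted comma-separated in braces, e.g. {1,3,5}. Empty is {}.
Answer: {1,2,3,4,7}

Derivation:
Constraint 1 (Z != V) on D(Z)={1,2,3,4,7} D(V)={1,2,3,7}: no change
So after constraint 1: D(Z) = {1,2,3,4,7}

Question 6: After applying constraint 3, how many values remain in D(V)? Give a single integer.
Constraint 1 (Z != V) on D(Z)={1,2,3,4,7} D(V)={1,2,3,7}: no change
Constraint 2 (W < Z) on D(W)={4,6,7} D(Z)={1,2,3,4,7}: W {4,6,7}->{4,6}; Z {1,2,3,4,7}->{7}
Constraint 3 (W < Z) on D(W)={4,6} D(Z)={7}: no change
So after constraint 3: D(V)={1,2,3,7}, size = 4

Answer: 4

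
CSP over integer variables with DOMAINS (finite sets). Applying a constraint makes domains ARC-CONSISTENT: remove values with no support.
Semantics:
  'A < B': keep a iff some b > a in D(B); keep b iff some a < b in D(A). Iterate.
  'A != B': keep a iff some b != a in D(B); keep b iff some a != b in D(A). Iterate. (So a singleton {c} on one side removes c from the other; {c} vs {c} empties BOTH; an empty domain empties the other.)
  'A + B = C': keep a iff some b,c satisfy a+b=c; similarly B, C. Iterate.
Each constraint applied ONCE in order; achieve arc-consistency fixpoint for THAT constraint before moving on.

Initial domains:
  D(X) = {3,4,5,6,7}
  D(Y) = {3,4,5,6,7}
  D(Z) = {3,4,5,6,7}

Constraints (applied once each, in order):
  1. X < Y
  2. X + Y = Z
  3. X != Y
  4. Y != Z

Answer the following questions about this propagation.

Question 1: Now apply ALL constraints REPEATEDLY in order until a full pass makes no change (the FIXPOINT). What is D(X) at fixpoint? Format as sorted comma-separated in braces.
pass 0 (initial): D(X)={3,4,5,6,7}
pass 1: X {3,4,5,6,7}->{3}; Y {3,4,5,6,7}->{4}; Z {3,4,5,6,7}->{7}
pass 2: no change
Fixpoint after 2 passes: D(X) = {3}

Answer: {3}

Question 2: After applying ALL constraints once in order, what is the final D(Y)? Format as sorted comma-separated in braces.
Constraint 1 (X < Y) on D(X)={3,4,5,6,7} D(Y)={3,4,5,6,7}: X {3,4,5,6,7}->{3,4,5,6}; Y {3,4,5,6,7}->{4,5,6,7}
Constraint 2 (X + Y = Z) on D(X)={3,4,5,6} D(Y)={4,5,6,7} D(Z)={3,4,5,6,7}: X {3,4,5,6}->{3}; Y {4,5,6,7}->{4}; Z {3,4,5,6,7}->{7}
Constraint 3 (X != Y) on D(X)={3} D(Y)={4}: no change
Constraint 4 (Y != Z) on D(Y)={4} D(Z)={7}: no change
So after all 4 constraints: D(Y) = {4}

Answer: {4}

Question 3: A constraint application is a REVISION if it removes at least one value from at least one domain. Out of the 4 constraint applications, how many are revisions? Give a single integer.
Constraint 1 (X < Y) on D(X)={3,4,5,6,7} D(Y)={3,4,5,6,7}: X {3,4,5,6,7}->{3,4,5,6}; Y {3,4,5,6,7}->{4,5,6,7} => REVISION
Constraint 2 (X + Y = Z) on D(X)={3,4,5,6} D(Y)={4,5,6,7} D(Z)={3,4,5,6,7}: X {3,4,5,6}->{3}; Y {4,5,6,7}->{4}; Z {3,4,5,6,7}->{7} => REVISION
Constraint 3 (X != Y) on D(X)={3} D(Y)={4}: no change => not a revision
Constraint 4 (Y != Z) on D(Y)={4} D(Z)={7}: no change => not a revision
Total revisions = 2

Answer: 2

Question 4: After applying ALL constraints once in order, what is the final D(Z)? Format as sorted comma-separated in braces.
Constraint 1 (X < Y) on D(X)={3,4,5,6,7} D(Y)={3,4,5,6,7}: X {3,4,5,6,7}->{3,4,5,6}; Y {3,4,5,6,7}->{4,5,6,7}
Constraint 2 (X + Y = Z) on D(X)={3,4,5,6} D(Y)={4,5,6,7} D(Z)={3,4,5,6,7}: X {3,4,5,6}->{3}; Y {4,5,6,7}->{4}; Z {3,4,5,6,7}->{7}
Constraint 3 (X != Y) on D(X)={3} D(Y)={4}: no change
Constraint 4 (Y != Z) on D(Y)={4} D(Z)={7}: no change
So after all 4 constraints: D(Z) = {7}

Answer: {7}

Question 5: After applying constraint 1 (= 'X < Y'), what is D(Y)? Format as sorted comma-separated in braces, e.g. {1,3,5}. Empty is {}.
Constraint 1 (X < Y) on D(X)={3,4,5,6,7} D(Y)={3,4,5,6,7}: X {3,4,5,6,7}->{3,4,5,6}; Y {3,4,5,6,7}->{4,5,6,7}
So after constraint 1: D(Y) = {4,5,6,7}

Answer: {4,5,6,7}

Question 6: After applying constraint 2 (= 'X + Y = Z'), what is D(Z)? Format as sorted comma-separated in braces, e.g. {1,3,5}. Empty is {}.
Constraint 1 (X < Y) on D(X)={3,4,5,6,7} D(Y)={3,4,5,6,7}: X {3,4,5,6,7}->{3,4,5,6}; Y {3,4,5,6,7}->{4,5,6,7}
Constraint 2 (X + Y = Z) on D(X)={3,4,5,6} D(Y)={4,5,6,7} D(Z)={3,4,5,6,7}: X {3,4,5,6}->{3}; Y {4,5,6,7}->{4}; Z {3,4,5,6,7}->{7}
So after constraint 2: D(Z) = {7}

Answer: {7}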